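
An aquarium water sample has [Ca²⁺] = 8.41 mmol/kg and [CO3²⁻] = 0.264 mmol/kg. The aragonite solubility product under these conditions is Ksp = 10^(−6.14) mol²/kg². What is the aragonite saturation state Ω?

Ksp = 10^(−6.14) = 7.244×10^-7
Ω = [Ca²⁺][CO3²⁻]/Ksp = (8.41×10^-3)(0.264×10^-3) / 7.244×10^-7 = 3.06

Ω = 3.06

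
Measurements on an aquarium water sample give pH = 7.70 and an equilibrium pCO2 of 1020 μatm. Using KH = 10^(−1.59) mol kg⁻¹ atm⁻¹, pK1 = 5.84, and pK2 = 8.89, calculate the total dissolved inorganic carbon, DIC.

DIC = 2.05 mmol/kg

[CO2*] = KH · pCO2 = 10^(−1.59) × 1020×10^-6 = 2.622×10^-5 mol/kg
α₀ = 1/(1 + K1/[H⁺] + K1K2/[H⁺]²) = 1/(1 + 10^+1.86 + 10^+0.67) = 0.01280
DIC = [CO2*]/α₀ = 2.622×10^-5 / 0.01280 = 2.05 mmol/kg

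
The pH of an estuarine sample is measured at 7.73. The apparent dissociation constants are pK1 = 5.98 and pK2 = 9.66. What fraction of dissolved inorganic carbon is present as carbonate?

α₂ = 0.0114

α₂ = 1 / (1 + [H⁺]/K2 + [H⁺]²/(K1K2)) = 1 / (1 + 10^+1.93 + 10^+0.18)
   = 1 / (1 + 85.114 + 1.5136) = 1/87.627 = 0.01141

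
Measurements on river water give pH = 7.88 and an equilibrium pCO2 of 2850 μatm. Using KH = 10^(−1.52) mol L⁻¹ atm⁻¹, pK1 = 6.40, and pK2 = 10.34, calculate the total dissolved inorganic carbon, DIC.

[CO2*] = KH · pCO2 = 10^(−1.52) × 2850×10^-6 = 8.607×10^-5 mol/L
α₀ = 1/(1 + K1/[H⁺] + K1K2/[H⁺]²) = 1/(1 + 10^+1.48 + 10^-0.98) = 0.03194
DIC = [CO2*]/α₀ = 8.607×10^-5 / 0.03194 = 2.69 mmol/L

DIC = 2.69 mmol/L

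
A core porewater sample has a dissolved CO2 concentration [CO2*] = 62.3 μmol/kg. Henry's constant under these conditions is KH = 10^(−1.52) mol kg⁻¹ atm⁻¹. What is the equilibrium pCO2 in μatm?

KH = 10^(−1.52) = 3.020×10^-2 mol kg⁻¹ atm⁻¹
pCO2 = [CO2*]/KH = 62.3×10^-6 / 3.020×10^-2 = 2.06×10^-3 atm = 2060 μatm

pCO2 = 2060 μatm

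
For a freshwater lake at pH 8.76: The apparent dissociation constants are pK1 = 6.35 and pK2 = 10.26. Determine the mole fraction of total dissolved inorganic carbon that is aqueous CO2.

α₀ = 0.00376

α₀ = 1 / (1 + K1/[H⁺] + K1K2/[H⁺]²) = 1 / (1 + 10^+2.41 + 10^+0.91)
   = 1 / (1 + 257.04 + 8.1283) = 1/266.17 = 0.003757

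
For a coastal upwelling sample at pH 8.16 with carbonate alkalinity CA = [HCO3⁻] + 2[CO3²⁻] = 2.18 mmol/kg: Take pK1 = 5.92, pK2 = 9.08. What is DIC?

DIC = 1.98 mmol/kg

CA = [HCO3⁻] + 2[CO3²⁻] = (α₁ + 2α₂)·DIC
At pH 8.16: [H⁺]/K1 = 10^-2.24 = 0.0057544, K2/[H⁺] = 10^-0.92 = 0.12023
α₁ = 1/(1 + 0.0057544 + 0.12023) = 1/1.1260 = 0.8881; α₂ = α₁·K2/[H⁺] = 0.1068
α₁ + 2α₂ = 1.1017
DIC = CA / (α₁ + 2α₂) = 2.18 / 1.1017 = 1.98 mmol/kg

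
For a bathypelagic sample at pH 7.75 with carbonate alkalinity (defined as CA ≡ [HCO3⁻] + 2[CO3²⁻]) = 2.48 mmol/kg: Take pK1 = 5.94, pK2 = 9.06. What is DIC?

CA = [HCO3⁻] + 2[CO3²⁻] = (α₁ + 2α₂)·DIC
At pH 7.75: [H⁺]/K1 = 10^-1.81 = 0.015488, K2/[H⁺] = 10^-1.31 = 0.048978
α₁ = 1/(1 + 0.015488 + 0.048978) = 1/1.0645 = 0.9394; α₂ = α₁·K2/[H⁺] = 0.04601
α₁ + 2α₂ = 1.0315
DIC = CA / (α₁ + 2α₂) = 2.48 / 1.0315 = 2.40 mmol/kg

DIC = 2.40 mmol/kg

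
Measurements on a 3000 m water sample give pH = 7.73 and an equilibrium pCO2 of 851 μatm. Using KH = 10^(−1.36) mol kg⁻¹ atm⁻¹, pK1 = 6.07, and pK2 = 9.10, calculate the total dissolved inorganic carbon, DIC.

DIC = 1.81 mmol/kg

[CO2*] = KH · pCO2 = 10^(−1.36) × 851×10^-6 = 3.715×10^-5 mol/kg
α₀ = 1/(1 + K1/[H⁺] + K1K2/[H⁺]²) = 1/(1 + 10^+1.66 + 10^+0.29) = 0.02055
DIC = [CO2*]/α₀ = 3.715×10^-5 / 0.02055 = 1.81 mmol/kg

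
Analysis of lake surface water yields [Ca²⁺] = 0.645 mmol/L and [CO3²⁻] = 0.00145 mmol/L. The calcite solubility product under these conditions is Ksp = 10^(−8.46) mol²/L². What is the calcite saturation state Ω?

Ω = 0.270

Ksp = 10^(−8.46) = 3.467×10^-9
Ω = [Ca²⁺][CO3²⁻]/Ksp = (0.645×10^-3)(0.00145×10^-3) / 3.467×10^-9 = 0.270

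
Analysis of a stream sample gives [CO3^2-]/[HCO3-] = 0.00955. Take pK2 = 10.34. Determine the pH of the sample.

From K2 = [H⁺][CO3^2-]/[HCO3-]:  pH = pK2 + log₁₀([CO3^2-]/[HCO3-])
log₁₀(0.00955) = -2.020
pH = 10.34 + (-2.020) = 8.32

pH = 8.32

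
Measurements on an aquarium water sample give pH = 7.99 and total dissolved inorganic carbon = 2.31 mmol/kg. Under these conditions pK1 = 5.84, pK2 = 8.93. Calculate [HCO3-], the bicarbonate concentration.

α₁ = 1 / (1 + [H⁺]/K1 + K2/[H⁺]) = 1 / (1 + 10^-2.15 + 10^-0.94)
   = 1 / (1 + 0.0070795 + 0.11482) = 1/1.1219 = 0.8913
[HCO3⁻] = α₁ × DIC = 0.8913 × 2.31 = 2.06 mmol/kg

[HCO3⁻] = 2.06 mmol/kg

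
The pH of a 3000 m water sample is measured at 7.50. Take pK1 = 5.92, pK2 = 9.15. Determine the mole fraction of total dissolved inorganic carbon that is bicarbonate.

α₁ = 1 / (1 + [H⁺]/K1 + K2/[H⁺]) = 1 / (1 + 10^-1.58 + 10^-1.65)
   = 1 / (1 + 0.026303 + 0.022387) = 1/1.0487 = 0.9536

α₁ = 0.954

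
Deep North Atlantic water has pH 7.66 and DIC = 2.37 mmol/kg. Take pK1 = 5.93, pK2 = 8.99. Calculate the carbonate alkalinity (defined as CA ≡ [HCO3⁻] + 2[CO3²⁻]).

CA = [HCO3⁻] + 2[CO3²⁻] = (α₁ + 2α₂)·DIC
At pH 7.66: [H⁺]/K1 = 10^-1.73 = 0.018621, K2/[H⁺] = 10^-1.33 = 0.046774
α₁ = 1/(1 + 0.018621 + 0.046774) = 1/1.0654 = 0.9386; α₂ = α₁·K2/[H⁺] = 0.04390
α₁ + 2α₂ = 1.0264
CA = 1.0264 × 2.37 = 2.43 mmol/kg

CA = 2.43 mmol/kg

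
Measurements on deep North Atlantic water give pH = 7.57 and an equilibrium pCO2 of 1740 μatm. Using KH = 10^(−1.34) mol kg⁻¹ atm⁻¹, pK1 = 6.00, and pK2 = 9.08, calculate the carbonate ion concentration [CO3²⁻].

[CO2*] = KH · pCO2 = 10^(−1.34) × 1740×10^-6 = 7.953×10^-5 mol/kg
α₀ = 1/(1 + K1/[H⁺] + K1K2/[H⁺]²) = 1/(1 + 10^+1.57 + 10^+0.06) = 0.02544
DIC = [CO2*]/α₀ = 7.953×10^-5 / 0.02544 = 3.126 mmol/kg
[CO3²⁻] = α₂·DIC; α₂ = 0.02921, so [CO3²⁻] = 0.02921 × 3.126 = 0.0913 mmol/kg

[CO3²⁻] = 0.0913 mmol/kg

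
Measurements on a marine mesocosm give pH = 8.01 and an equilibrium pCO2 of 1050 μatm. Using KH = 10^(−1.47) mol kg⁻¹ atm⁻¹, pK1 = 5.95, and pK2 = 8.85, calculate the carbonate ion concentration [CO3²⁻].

[CO2*] = KH · pCO2 = 10^(−1.47) × 1050×10^-6 = 3.558×10^-5 mol/kg
α₀ = 1/(1 + K1/[H⁺] + K1K2/[H⁺]²) = 1/(1 + 10^+2.06 + 10^+1.22) = 0.007552
DIC = [CO2*]/α₀ = 3.558×10^-5 / 0.007552 = 4.711 mmol/kg
[CO3²⁻] = α₂·DIC; α₂ = 0.1253, so [CO3²⁻] = 0.1253 × 4.711 = 0.590 mmol/kg

[CO3²⁻] = 0.590 mmol/kg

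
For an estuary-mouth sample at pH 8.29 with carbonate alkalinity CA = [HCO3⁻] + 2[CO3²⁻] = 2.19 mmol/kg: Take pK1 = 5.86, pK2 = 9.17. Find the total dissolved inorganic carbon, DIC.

DIC = 1.97 mmol/kg

CA = [HCO3⁻] + 2[CO3²⁻] = (α₁ + 2α₂)·DIC
At pH 8.29: [H⁺]/K1 = 10^-2.43 = 0.0037154, K2/[H⁺] = 10^-0.88 = 0.13183
α₁ = 1/(1 + 0.0037154 + 0.13183) = 1/1.1355 = 0.8806; α₂ = α₁·K2/[H⁺] = 0.1161
α₁ + 2α₂ = 1.1128
DIC = CA / (α₁ + 2α₂) = 2.19 / 1.1128 = 1.97 mmol/kg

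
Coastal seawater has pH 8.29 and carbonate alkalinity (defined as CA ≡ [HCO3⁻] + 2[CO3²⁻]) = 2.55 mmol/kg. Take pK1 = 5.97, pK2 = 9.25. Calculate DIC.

CA = [HCO3⁻] + 2[CO3²⁻] = (α₁ + 2α₂)·DIC
At pH 8.29: [H⁺]/K1 = 10^-2.32 = 0.0047863, K2/[H⁺] = 10^-0.96 = 0.10965
α₁ = 1/(1 + 0.0047863 + 0.10965) = 1/1.1144 = 0.8973; α₂ = α₁·K2/[H⁺] = 0.09839
α₁ + 2α₂ = 1.0941
DIC = CA / (α₁ + 2α₂) = 2.55 / 1.0941 = 2.33 mmol/kg

DIC = 2.33 mmol/kg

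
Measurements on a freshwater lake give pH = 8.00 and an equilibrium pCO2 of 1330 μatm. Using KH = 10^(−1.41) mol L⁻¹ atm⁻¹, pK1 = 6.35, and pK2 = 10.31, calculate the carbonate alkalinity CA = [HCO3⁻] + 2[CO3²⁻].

[CO2*] = KH · pCO2 = 10^(−1.41) × 1330×10^-6 = 5.174×10^-5 mol/L
α₀ = 1/(1 + K1/[H⁺] + K1K2/[H⁺]²) = 1/(1 + 10^+1.65 + 10^-0.66) = 0.02179
DIC = [CO2*]/α₀ = 5.174×10^-5 / 0.02179 = 2.374 mmol/L
CA = (α₁ + 2α₂)·DIC = (0.9734 + 2×0.004768) × 2.374 = 2.33 mmol/L

CA = 2.33 mmol/L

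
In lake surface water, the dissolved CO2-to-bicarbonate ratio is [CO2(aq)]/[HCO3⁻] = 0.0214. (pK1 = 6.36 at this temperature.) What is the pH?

pH = 8.03

From K1 = [H⁺][HCO3⁻]/[CO2(aq)]:  pH = pK1 − log₁₀([CO2(aq)]/[HCO3⁻])
log₁₀(0.0214) = -1.670
pH = 6.36 − (-1.670) = 8.03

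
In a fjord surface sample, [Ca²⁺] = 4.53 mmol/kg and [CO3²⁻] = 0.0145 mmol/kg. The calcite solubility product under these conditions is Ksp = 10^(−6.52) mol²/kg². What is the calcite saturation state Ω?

Ω = 0.218

Ksp = 10^(−6.52) = 3.020×10^-7
Ω = [Ca²⁺][CO3²⁻]/Ksp = (4.53×10^-3)(0.0145×10^-3) / 3.020×10^-7 = 0.218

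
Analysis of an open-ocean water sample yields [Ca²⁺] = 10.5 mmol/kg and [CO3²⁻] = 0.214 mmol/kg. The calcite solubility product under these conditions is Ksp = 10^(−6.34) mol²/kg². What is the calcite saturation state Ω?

Ω = 4.92

Ksp = 10^(−6.34) = 4.571×10^-7
Ω = [Ca²⁺][CO3²⁻]/Ksp = (10.5×10^-3)(0.214×10^-3) / 4.571×10^-7 = 4.92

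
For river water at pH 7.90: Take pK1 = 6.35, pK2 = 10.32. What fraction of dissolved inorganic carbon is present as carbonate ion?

α₂ = 0.00368

α₂ = 1 / (1 + [H⁺]/K2 + [H⁺]²/(K1K2)) = 1 / (1 + 10^+2.42 + 10^+0.87)
   = 1 / (1 + 263.03 + 7.4131) = 1/271.44 = 0.003684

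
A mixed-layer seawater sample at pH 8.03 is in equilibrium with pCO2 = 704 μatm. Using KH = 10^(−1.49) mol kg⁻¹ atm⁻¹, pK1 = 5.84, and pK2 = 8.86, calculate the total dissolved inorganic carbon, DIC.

DIC = 4.07 mmol/kg

[CO2*] = KH · pCO2 = 10^(−1.49) × 704×10^-6 = 2.278×10^-5 mol/kg
α₀ = 1/(1 + K1/[H⁺] + K1K2/[H⁺]²) = 1/(1 + 10^+2.19 + 10^+1.36) = 0.005593
DIC = [CO2*]/α₀ = 2.278×10^-5 / 0.005593 = 4.07 mmol/kg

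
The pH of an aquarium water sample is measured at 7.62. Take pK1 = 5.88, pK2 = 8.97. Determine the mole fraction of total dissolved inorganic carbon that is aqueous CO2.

α₀ = 1 / (1 + K1/[H⁺] + K1K2/[H⁺]²) = 1 / (1 + 10^+1.74 + 10^+0.39)
   = 1 / (1 + 54.954 + 2.4547) = 1/58.409 = 0.01712

α₀ = 0.0171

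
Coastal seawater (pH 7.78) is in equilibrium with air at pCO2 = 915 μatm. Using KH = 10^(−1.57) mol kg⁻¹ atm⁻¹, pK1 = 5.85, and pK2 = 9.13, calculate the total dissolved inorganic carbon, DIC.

DIC = 2.21 mmol/kg

[CO2*] = KH · pCO2 = 10^(−1.57) × 915×10^-6 = 2.463×10^-5 mol/kg
α₀ = 1/(1 + K1/[H⁺] + K1K2/[H⁺]²) = 1/(1 + 10^+1.93 + 10^+0.58) = 0.01112
DIC = [CO2*]/α₀ = 2.463×10^-5 / 0.01112 = 2.21 mmol/kg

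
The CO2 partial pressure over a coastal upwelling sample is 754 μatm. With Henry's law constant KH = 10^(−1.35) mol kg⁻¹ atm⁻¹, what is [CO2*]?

KH = 10^(−1.35) = 4.467×10^-2 mol kg⁻¹ atm⁻¹
[CO2*] = KH · pCO2 = 4.467×10^-2 × 754×10^-6 atm = 3.37×10^-5 mol/kg

[CO2*] = 33.7 μmol/kg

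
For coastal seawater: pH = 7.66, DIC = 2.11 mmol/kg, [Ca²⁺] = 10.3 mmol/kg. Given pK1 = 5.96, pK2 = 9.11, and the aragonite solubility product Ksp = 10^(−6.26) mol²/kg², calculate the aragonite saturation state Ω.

Ω = 1.33

α₂ = 1 / (1 + [H⁺]/K2 + [H⁺]²/(K1K2)) = 1 / (1 + 10^+1.45 + 10^-0.25)
   = 1 / (1 + 28.184 + 0.56234) = 1/29.746 = 0.03362
[CO3²⁻] = α₂ × DIC = 0.03362 × 2.11 = 0.07093 mmol/kg
Ksp = 10^(−6.26) = 5.495×10^-7
Ω = [Ca²⁺][CO3²⁻]/Ksp = (10.3×10^-3)(7.093×10^-5) / 5.495×10^-7 = 1.33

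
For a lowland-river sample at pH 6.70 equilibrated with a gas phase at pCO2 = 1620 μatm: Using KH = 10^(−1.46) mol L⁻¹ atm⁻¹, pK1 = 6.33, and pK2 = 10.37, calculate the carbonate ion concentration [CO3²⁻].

[CO2*] = KH · pCO2 = 10^(−1.46) × 1620×10^-6 = 5.617×10^-5 mol/L
α₀ = 1/(1 + K1/[H⁺] + K1K2/[H⁺]²) = 1/(1 + 10^+0.37 + 10^-3.30) = 0.2990
DIC = [CO2*]/α₀ = 5.617×10^-5 / 0.2990 = 0.1879 mmol/L
[CO3²⁻] = α₂·DIC; α₂ = 0.0001498, so [CO3²⁻] = 0.0001498 × 0.1879 = 2.82×10^-5 mmol/L = 0.0282 μmol/L

[CO3²⁻] = 0.0282 μmol/L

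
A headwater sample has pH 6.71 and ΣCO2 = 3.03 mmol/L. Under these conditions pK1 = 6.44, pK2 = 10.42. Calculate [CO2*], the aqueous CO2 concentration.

α₀ = 1 / (1 + K1/[H⁺] + K1K2/[H⁺]²) = 1 / (1 + 10^+0.27 + 10^-3.44)
   = 1 / (1 + 1.8621 + 0.00036308) = 1/2.8625 = 0.3494
[CO2*] = α₀ × DIC = 0.3494 × 3.03 = 1.06 mmol/L

[CO2*] = 1.06 mmol/L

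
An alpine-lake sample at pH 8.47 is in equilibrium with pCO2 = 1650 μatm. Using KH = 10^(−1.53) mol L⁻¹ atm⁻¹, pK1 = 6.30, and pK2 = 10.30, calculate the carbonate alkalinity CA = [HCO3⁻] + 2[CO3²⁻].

CA = 7.42 mmol/L

[CO2*] = KH · pCO2 = 10^(−1.53) × 1650×10^-6 = 4.869×10^-5 mol/L
α₀ = 1/(1 + K1/[H⁺] + K1K2/[H⁺]²) = 1/(1 + 10^+2.17 + 10^+0.34) = 0.006618
DIC = [CO2*]/α₀ = 4.869×10^-5 / 0.006618 = 7.358 mmol/L
CA = (α₁ + 2α₂)·DIC = (0.9789 + 2×0.01448) × 7.358 = 7.42 mmol/L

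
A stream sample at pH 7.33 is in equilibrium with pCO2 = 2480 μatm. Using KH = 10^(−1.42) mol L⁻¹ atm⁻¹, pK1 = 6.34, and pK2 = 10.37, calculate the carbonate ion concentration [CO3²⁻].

[CO3²⁻] = 0.840 μmol/L

[CO2*] = KH · pCO2 = 10^(−1.42) × 2480×10^-6 = 9.429×10^-5 mol/L
α₀ = 1/(1 + K1/[H⁺] + K1K2/[H⁺]²) = 1/(1 + 10^+0.99 + 10^-2.05) = 0.09275
DIC = [CO2*]/α₀ = 9.429×10^-5 / 0.09275 = 1.017 mmol/L
[CO3²⁻] = α₂·DIC; α₂ = 0.0008267, so [CO3²⁻] = 0.0008267 × 1.017 = 0.000840 mmol/L = 0.840 μmol/L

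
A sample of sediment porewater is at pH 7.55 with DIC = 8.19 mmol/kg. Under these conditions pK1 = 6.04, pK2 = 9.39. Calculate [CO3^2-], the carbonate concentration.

[CO3²⁻] = 0.113 mmol/kg

α₂ = 1 / (1 + [H⁺]/K2 + [H⁺]²/(K1K2)) = 1 / (1 + 10^+1.84 + 10^+0.33)
   = 1 / (1 + 69.183 + 2.1380) = 1/72.321 = 0.01383
[CO3²⁻] = α₂ × DIC = 0.01383 × 8.19 = 0.113 mmol/kg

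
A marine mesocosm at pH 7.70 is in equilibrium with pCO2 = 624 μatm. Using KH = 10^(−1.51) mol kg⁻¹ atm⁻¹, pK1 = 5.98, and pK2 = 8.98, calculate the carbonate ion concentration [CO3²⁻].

[CO2*] = KH · pCO2 = 10^(−1.51) × 624×10^-6 = 1.928×10^-5 mol/kg
α₀ = 1/(1 + K1/[H⁺] + K1K2/[H⁺]²) = 1/(1 + 10^+1.72 + 10^+0.44) = 0.01778
DIC = [CO2*]/α₀ = 1.928×10^-5 / 0.01778 = 1.084 mmol/kg
[CO3²⁻] = α₂·DIC; α₂ = 0.04898, so [CO3²⁻] = 0.04898 × 1.084 = 0.0531 mmol/kg

[CO3²⁻] = 0.0531 mmol/kg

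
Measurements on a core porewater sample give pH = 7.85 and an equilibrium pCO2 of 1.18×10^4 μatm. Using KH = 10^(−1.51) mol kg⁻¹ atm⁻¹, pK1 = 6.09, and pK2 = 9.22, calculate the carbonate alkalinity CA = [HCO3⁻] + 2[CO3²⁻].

[CO2*] = KH · pCO2 = 10^(−1.51) × 1.18×10^4×10^-6 = 3.647×10^-4 mol/kg
α₀ = 1/(1 + K1/[H⁺] + K1K2/[H⁺]²) = 1/(1 + 10^+1.76 + 10^+0.39) = 0.01639
DIC = [CO2*]/α₀ = 3.647×10^-4 / 0.01639 = 22.24 mmol/kg
CA = (α₁ + 2α₂)·DIC = (0.9434 + 2×0.04024) × 22.24 = 22.8 mmol/kg

CA = 22.8 mmol/kg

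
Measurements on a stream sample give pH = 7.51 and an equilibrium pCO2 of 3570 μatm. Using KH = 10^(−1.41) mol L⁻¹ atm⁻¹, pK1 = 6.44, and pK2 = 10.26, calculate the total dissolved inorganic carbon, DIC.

[CO2*] = KH · pCO2 = 10^(−1.41) × 3570×10^-6 = 1.389×10^-4 mol/L
α₀ = 1/(1 + K1/[H⁺] + K1K2/[H⁺]²) = 1/(1 + 10^+1.07 + 10^-1.68) = 0.07831
DIC = [CO2*]/α₀ = 1.389×10^-4 / 0.07831 = 1.77 mmol/L

DIC = 1.77 mmol/L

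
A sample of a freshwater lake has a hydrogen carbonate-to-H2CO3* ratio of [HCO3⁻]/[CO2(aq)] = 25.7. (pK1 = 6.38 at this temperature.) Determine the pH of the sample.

pH = 7.79

From K1 = [H⁺][HCO3⁻]/[CO2(aq)]:  pH = pK1 + log₁₀([HCO3⁻]/[CO2(aq)])
log₁₀(25.7) = +1.410
pH = 6.38 + (+1.410) = 7.79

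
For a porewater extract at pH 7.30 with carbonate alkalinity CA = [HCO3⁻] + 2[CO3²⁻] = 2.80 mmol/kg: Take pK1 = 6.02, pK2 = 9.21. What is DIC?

CA = [HCO3⁻] + 2[CO3²⁻] = (α₁ + 2α₂)·DIC
At pH 7.30: [H⁺]/K1 = 10^-1.28 = 0.052481, K2/[H⁺] = 10^-1.91 = 0.012303
α₁ = 1/(1 + 0.052481 + 0.012303) = 1/1.0648 = 0.9392; α₂ = α₁·K2/[H⁺] = 0.01155
α₁ + 2α₂ = 0.9623
DIC = CA / (α₁ + 2α₂) = 2.80 / 0.9623 = 2.91 mmol/kg

DIC = 2.91 mmol/kg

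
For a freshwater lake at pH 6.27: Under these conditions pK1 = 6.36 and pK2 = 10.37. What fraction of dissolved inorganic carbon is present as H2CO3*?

α₀ = 0.552

α₀ = 1 / (1 + K1/[H⁺] + K1K2/[H⁺]²) = 1 / (1 + 10^-0.09 + 10^-4.19)
   = 1 / (1 + 0.81283 + 6.4565×10^-5) = 1/1.8129 = 0.5516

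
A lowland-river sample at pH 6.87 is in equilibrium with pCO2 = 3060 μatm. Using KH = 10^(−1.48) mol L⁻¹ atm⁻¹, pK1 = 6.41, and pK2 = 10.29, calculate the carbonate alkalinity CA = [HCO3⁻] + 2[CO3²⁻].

[CO2*] = KH · pCO2 = 10^(−1.48) × 3060×10^-6 = 1.013×10^-4 mol/L
α₀ = 1/(1 + K1/[H⁺] + K1K2/[H⁺]²) = 1/(1 + 10^+0.46 + 10^-2.96) = 0.2574
DIC = [CO2*]/α₀ = 1.013×10^-4 / 0.2574 = 0.3937 mmol/L
CA = (α₁ + 2α₂)·DIC = (0.7423 + 2×0.0002822) × 0.3937 = 0.292 mmol/L

CA = 0.292 mmol/L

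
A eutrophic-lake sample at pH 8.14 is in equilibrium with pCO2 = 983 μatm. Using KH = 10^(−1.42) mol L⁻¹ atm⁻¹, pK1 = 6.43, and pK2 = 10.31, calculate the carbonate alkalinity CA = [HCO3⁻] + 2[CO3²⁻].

CA = 1.94 mmol/L

[CO2*] = KH · pCO2 = 10^(−1.42) × 983×10^-6 = 3.737×10^-5 mol/L
α₀ = 1/(1 + K1/[H⁺] + K1K2/[H⁺]²) = 1/(1 + 10^+1.71 + 10^-0.46) = 0.01900
DIC = [CO2*]/α₀ = 3.737×10^-5 / 0.01900 = 1.967 mmol/L
CA = (α₁ + 2α₂)·DIC = (0.9744 + 2×0.006588) × 1.967 = 1.94 mmol/L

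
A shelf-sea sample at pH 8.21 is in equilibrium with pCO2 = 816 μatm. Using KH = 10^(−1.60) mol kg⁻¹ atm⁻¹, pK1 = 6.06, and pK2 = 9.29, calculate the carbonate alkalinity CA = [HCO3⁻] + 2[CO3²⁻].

CA = 3.38 mmol/kg

[CO2*] = KH · pCO2 = 10^(−1.60) × 816×10^-6 = 2.050×10^-5 mol/kg
α₀ = 1/(1 + K1/[H⁺] + K1K2/[H⁺]²) = 1/(1 + 10^+2.15 + 10^+1.07) = 0.006493
DIC = [CO2*]/α₀ = 2.050×10^-5 / 0.006493 = 3.157 mmol/kg
CA = (α₁ + 2α₂)·DIC = (0.9172 + 2×0.07629) × 3.157 = 3.38 mmol/kg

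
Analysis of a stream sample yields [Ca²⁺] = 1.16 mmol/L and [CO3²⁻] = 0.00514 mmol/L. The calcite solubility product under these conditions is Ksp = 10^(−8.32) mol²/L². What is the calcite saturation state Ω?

Ksp = 10^(−8.32) = 4.786×10^-9
Ω = [Ca²⁺][CO3²⁻]/Ksp = (1.16×10^-3)(0.00514×10^-3) / 4.786×10^-9 = 1.25

Ω = 1.25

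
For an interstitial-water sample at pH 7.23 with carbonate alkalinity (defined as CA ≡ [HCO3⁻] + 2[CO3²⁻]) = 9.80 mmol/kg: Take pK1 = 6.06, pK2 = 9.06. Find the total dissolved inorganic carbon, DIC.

CA = [HCO3⁻] + 2[CO3²⁻] = (α₁ + 2α₂)·DIC
At pH 7.23: [H⁺]/K1 = 10^-1.17 = 0.067608, K2/[H⁺] = 10^-1.83 = 0.014791
α₁ = 1/(1 + 0.067608 + 0.014791) = 1/1.0824 = 0.9239; α₂ = α₁·K2/[H⁺] = 0.01367
α₁ + 2α₂ = 0.9512
DIC = CA / (α₁ + 2α₂) = 9.80 / 0.9512 = 10.3 mmol/kg

DIC = 10.3 mmol/kg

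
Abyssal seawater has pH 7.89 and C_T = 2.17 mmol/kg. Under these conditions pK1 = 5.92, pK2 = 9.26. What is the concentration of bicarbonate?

α₁ = 1 / (1 + [H⁺]/K1 + K2/[H⁺]) = 1 / (1 + 10^-1.97 + 10^-1.37)
   = 1 / (1 + 0.010715 + 0.042658) = 1/1.0534 = 0.9493
[HCO3⁻] = α₁ × DIC = 0.9493 × 2.17 = 2.06 mmol/kg

[HCO3⁻] = 2.06 mmol/kg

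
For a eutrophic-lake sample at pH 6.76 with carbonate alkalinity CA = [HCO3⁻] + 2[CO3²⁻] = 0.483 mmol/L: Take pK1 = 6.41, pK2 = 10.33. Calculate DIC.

DIC = 0.699 mmol/L

CA = [HCO3⁻] + 2[CO3²⁻] = (α₁ + 2α₂)·DIC
At pH 6.76: [H⁺]/K1 = 10^-0.35 = 0.44668, K2/[H⁺] = 10^-3.57 = 0.00026915
α₁ = 1/(1 + 0.44668 + 0.00026915) = 1/1.4470 = 0.6911; α₂ = α₁·K2/[H⁺] = 0.0001860
α₁ + 2α₂ = 0.6915
DIC = CA / (α₁ + 2α₂) = 0.483 / 0.6915 = 0.699 mmol/L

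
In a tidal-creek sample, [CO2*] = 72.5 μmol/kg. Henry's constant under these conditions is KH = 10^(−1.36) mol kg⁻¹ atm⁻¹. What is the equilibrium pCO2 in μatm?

pCO2 = 1660 μatm

KH = 10^(−1.36) = 4.365×10^-2 mol kg⁻¹ atm⁻¹
pCO2 = [CO2*]/KH = 72.5×10^-6 / 4.365×10^-2 = 1.66×10^-3 atm = 1660 μatm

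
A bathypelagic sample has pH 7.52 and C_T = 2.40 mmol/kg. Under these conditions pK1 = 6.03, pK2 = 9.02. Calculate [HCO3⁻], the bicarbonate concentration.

[HCO3⁻] = 2.26 mmol/kg

α₁ = 1 / (1 + [H⁺]/K1 + K2/[H⁺]) = 1 / (1 + 10^-1.49 + 10^-1.50)
   = 1 / (1 + 0.032359 + 0.031623) = 1/1.0640 = 0.9399
[HCO3⁻] = α₁ × DIC = 0.9399 × 2.40 = 2.26 mmol/kg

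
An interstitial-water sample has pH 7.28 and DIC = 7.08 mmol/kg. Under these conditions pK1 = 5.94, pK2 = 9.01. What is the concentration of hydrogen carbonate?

α₁ = 1 / (1 + [H⁺]/K1 + K2/[H⁺]) = 1 / (1 + 10^-1.34 + 10^-1.73)
   = 1 / (1 + 0.045709 + 0.018621) = 1/1.0643 = 0.9396
[HCO3⁻] = α₁ × DIC = 0.9396 × 7.08 = 6.65 mmol/kg

[HCO3⁻] = 6.65 mmol/kg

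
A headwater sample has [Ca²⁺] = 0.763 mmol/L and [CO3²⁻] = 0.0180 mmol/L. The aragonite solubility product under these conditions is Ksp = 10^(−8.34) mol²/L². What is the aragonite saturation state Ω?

Ksp = 10^(−8.34) = 4.571×10^-9
Ω = [Ca²⁺][CO3²⁻]/Ksp = (0.763×10^-3)(0.0180×10^-3) / 4.571×10^-9 = 3.00

Ω = 3.00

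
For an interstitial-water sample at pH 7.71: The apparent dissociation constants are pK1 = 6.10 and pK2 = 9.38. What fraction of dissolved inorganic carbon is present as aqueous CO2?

α₀ = 0.0235

α₀ = 1 / (1 + K1/[H⁺] + K1K2/[H⁺]²) = 1 / (1 + 10^+1.61 + 10^-0.06)
   = 1 / (1 + 40.738 + 0.87096) = 1/42.609 = 0.02347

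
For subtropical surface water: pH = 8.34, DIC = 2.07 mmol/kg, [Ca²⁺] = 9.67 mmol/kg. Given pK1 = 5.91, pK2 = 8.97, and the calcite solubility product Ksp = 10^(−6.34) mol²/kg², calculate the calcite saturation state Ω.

Ω = 8.29

α₂ = 1 / (1 + [H⁺]/K2 + [H⁺]²/(K1K2)) = 1 / (1 + 10^+0.63 + 10^-1.80)
   = 1 / (1 + 4.2658 + 0.015849) = 1/5.2816 = 0.1893
[CO3²⁻] = α₂ × DIC = 0.1893 × 2.07 = 0.3919 mmol/kg
Ksp = 10^(−6.34) = 4.571×10^-7
Ω = [Ca²⁺][CO3²⁻]/Ksp = (9.67×10^-3)(3.919×10^-4) / 4.571×10^-7 = 8.29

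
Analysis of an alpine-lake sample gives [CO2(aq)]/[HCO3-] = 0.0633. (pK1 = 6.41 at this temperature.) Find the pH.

pH = 7.61

From K1 = [H⁺][HCO3-]/[CO2(aq)]:  pH = pK1 − log₁₀([CO2(aq)]/[HCO3-])
log₁₀(0.0633) = -1.199
pH = 6.41 − (-1.199) = 7.61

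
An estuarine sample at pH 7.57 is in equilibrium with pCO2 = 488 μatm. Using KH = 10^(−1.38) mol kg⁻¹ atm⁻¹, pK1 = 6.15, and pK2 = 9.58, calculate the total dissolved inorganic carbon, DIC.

[CO2*] = KH · pCO2 = 10^(−1.38) × 488×10^-6 = 2.034×10^-5 mol/kg
α₀ = 1/(1 + K1/[H⁺] + K1K2/[H⁺]²) = 1/(1 + 10^+1.42 + 10^-0.59) = 0.03628
DIC = [CO2*]/α₀ = 2.034×10^-5 / 0.03628 = 0.561 mmol/kg

DIC = 0.561 mmol/kg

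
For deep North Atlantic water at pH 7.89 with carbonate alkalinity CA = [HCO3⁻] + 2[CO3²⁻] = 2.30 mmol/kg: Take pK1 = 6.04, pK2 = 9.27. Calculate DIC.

DIC = 2.24 mmol/kg

CA = [HCO3⁻] + 2[CO3²⁻] = (α₁ + 2α₂)·DIC
At pH 7.89: [H⁺]/K1 = 10^-1.85 = 0.014125, K2/[H⁺] = 10^-1.38 = 0.041687
α₁ = 1/(1 + 0.014125 + 0.041687) = 1/1.0558 = 0.9471; α₂ = α₁·K2/[H⁺] = 0.03948
α₁ + 2α₂ = 1.0261
DIC = CA / (α₁ + 2α₂) = 2.30 / 1.0261 = 2.24 mmol/kg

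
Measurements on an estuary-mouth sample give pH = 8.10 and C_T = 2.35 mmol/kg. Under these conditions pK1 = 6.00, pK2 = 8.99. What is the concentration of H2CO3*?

[CO2*] = 16.4 μmol/kg

α₀ = 1 / (1 + K1/[H⁺] + K1K2/[H⁺]²) = 1 / (1 + 10^+2.10 + 10^+1.21)
   = 1 / (1 + 125.89 + 16.218) = 1/143.11 = 0.006988
[CO2*] = α₀ × DIC = 0.006988 × 2.35 = 0.0164 mmol/kg = 16.4 μmol/kg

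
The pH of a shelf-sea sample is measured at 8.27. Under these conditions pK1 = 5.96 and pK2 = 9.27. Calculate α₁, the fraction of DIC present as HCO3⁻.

α₁ = 0.905

α₁ = 1 / (1 + [H⁺]/K1 + K2/[H⁺]) = 1 / (1 + 10^-2.31 + 10^-1.00)
   = 1 / (1 + 0.0048978 + 0.10000) = 1/1.1049 = 0.9051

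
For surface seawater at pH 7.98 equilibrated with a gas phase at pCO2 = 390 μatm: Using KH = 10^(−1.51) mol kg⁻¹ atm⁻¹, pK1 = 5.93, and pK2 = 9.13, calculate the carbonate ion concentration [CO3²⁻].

[CO3²⁻] = 0.0957 mmol/kg

[CO2*] = KH · pCO2 = 10^(−1.51) × 390×10^-6 = 1.205×10^-5 mol/kg
α₀ = 1/(1 + K1/[H⁺] + K1K2/[H⁺]²) = 1/(1 + 10^+2.05 + 10^+0.90) = 0.008255
DIC = [CO2*]/α₀ = 1.205×10^-5 / 0.008255 = 1.460 mmol/kg
[CO3²⁻] = α₂·DIC; α₂ = 0.06557, so [CO3²⁻] = 0.06557 × 1.460 = 0.0957 mmol/kg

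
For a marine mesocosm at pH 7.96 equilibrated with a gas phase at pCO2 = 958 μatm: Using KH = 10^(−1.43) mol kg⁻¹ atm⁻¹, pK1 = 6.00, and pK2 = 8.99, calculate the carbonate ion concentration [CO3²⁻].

[CO2*] = KH · pCO2 = 10^(−1.43) × 958×10^-6 = 3.559×10^-5 mol/kg
α₀ = 1/(1 + K1/[H⁺] + K1K2/[H⁺]²) = 1/(1 + 10^+1.96 + 10^+0.93) = 0.009929
DIC = [CO2*]/α₀ = 3.559×10^-5 / 0.009929 = 3.585 mmol/kg
[CO3²⁻] = α₂·DIC; α₂ = 0.08451, so [CO3²⁻] = 0.08451 × 3.585 = 0.303 mmol/kg

[CO3²⁻] = 0.303 mmol/kg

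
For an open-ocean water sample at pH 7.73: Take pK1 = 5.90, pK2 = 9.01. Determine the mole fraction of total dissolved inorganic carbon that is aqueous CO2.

α₀ = 1 / (1 + K1/[H⁺] + K1K2/[H⁺]²) = 1 / (1 + 10^+1.83 + 10^+0.55)
   = 1 / (1 + 67.608 + 3.5481) = 1/72.156 = 0.01386

α₀ = 0.0139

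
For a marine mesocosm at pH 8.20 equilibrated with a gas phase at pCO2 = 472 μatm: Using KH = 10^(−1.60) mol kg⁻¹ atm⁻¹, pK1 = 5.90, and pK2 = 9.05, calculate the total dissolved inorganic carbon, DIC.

[CO2*] = KH · pCO2 = 10^(−1.60) × 472×10^-6 = 1.186×10^-5 mol/kg
α₀ = 1/(1 + K1/[H⁺] + K1K2/[H⁺]²) = 1/(1 + 10^+2.30 + 10^+1.45) = 0.004372
DIC = [CO2*]/α₀ = 1.186×10^-5 / 0.004372 = 2.71 mmol/kg

DIC = 2.71 mmol/kg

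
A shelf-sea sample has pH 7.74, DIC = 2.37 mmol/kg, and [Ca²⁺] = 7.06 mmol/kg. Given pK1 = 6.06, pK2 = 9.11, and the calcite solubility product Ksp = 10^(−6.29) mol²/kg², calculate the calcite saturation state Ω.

α₂ = 1 / (1 + [H⁺]/K2 + [H⁺]²/(K1K2)) = 1 / (1 + 10^+1.37 + 10^-0.31)
   = 1 / (1 + 23.442 + 0.48978) = 1/24.932 = 0.04011
[CO3²⁻] = α₂ × DIC = 0.04011 × 2.37 = 0.09506 mmol/kg
Ksp = 10^(−6.29) = 5.129×10^-7
Ω = [Ca²⁺][CO3²⁻]/Ksp = (7.06×10^-3)(9.506×10^-5) / 5.129×10^-7 = 1.31

Ω = 1.31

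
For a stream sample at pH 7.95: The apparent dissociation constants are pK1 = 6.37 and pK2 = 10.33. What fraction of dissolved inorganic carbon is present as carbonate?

α₂ = 0.00405

α₂ = 1 / (1 + [H⁺]/K2 + [H⁺]²/(K1K2)) = 1 / (1 + 10^+2.38 + 10^+0.80)
   = 1 / (1 + 239.88 + 6.3096) = 1/247.19 = 0.004045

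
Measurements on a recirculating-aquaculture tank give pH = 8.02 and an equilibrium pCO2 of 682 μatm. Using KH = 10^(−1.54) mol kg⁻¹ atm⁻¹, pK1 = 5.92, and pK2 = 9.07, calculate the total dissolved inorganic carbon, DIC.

DIC = 2.72 mmol/kg

[CO2*] = KH · pCO2 = 10^(−1.54) × 682×10^-6 = 1.967×10^-5 mol/kg
α₀ = 1/(1 + K1/[H⁺] + K1K2/[H⁺]²) = 1/(1 + 10^+2.10 + 10^+1.05) = 0.007240
DIC = [CO2*]/α₀ = 1.967×10^-5 / 0.007240 = 2.72 mmol/kg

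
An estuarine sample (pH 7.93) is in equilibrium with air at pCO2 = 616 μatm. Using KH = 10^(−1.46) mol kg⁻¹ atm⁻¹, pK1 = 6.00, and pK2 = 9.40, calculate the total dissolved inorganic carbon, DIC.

[CO2*] = KH · pCO2 = 10^(−1.46) × 616×10^-6 = 2.136×10^-5 mol/kg
α₀ = 1/(1 + K1/[H⁺] + K1K2/[H⁺]²) = 1/(1 + 10^+1.93 + 10^+0.46) = 0.01124
DIC = [CO2*]/α₀ = 2.136×10^-5 / 0.01124 = 1.90 mmol/kg

DIC = 1.90 mmol/kg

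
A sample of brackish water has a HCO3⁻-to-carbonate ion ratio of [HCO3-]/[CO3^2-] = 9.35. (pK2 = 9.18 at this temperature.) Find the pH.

From K2 = [H⁺][CO3^2-]/[HCO3-]:  pH = pK2 − log₁₀([HCO3-]/[CO3^2-])
log₁₀(9.35) = +0.971
pH = 9.18 − (+0.971) = 8.21

pH = 8.21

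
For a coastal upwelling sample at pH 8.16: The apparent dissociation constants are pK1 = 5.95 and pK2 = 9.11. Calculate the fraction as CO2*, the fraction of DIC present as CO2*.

α₀ = 0.00551

α₀ = 1 / (1 + K1/[H⁺] + K1K2/[H⁺]²) = 1 / (1 + 10^+2.21 + 10^+1.26)
   = 1 / (1 + 162.18 + 18.197) = 1/181.38 = 0.005513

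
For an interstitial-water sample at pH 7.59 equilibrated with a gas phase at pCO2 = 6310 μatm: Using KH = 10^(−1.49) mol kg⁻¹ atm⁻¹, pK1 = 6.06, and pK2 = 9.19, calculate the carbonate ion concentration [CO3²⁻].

[CO3²⁻] = 0.174 mmol/kg

[CO2*] = KH · pCO2 = 10^(−1.49) × 6310×10^-6 = 2.042×10^-4 mol/kg
α₀ = 1/(1 + K1/[H⁺] + K1K2/[H⁺]²) = 1/(1 + 10^+1.53 + 10^-0.07) = 0.02798
DIC = [CO2*]/α₀ = 2.042×10^-4 / 0.02798 = 7.297 mmol/kg
[CO3²⁻] = α₂·DIC; α₂ = 0.02382, so [CO3²⁻] = 0.02382 × 7.297 = 0.174 mmol/kg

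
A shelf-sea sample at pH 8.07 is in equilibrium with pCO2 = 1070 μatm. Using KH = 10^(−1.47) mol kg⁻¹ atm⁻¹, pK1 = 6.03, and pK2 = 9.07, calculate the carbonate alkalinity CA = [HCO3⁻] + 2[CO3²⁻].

[CO2*] = KH · pCO2 = 10^(−1.47) × 1070×10^-6 = 3.626×10^-5 mol/kg
α₀ = 1/(1 + K1/[H⁺] + K1K2/[H⁺]²) = 1/(1 + 10^+2.04 + 10^+1.04) = 0.008223
DIC = [CO2*]/α₀ = 3.626×10^-5 / 0.008223 = 4.409 mmol/kg
CA = (α₁ + 2α₂)·DIC = (0.9016 + 2×0.09016) × 4.409 = 4.77 mmol/kg

CA = 4.77 mmol/kg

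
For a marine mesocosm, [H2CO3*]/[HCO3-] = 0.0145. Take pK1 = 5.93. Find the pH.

pH = 7.77

From K1 = [H⁺][HCO3-]/[H2CO3*]:  pH = pK1 − log₁₀([H2CO3*]/[HCO3-])
log₁₀(0.0145) = -1.839
pH = 5.93 − (-1.839) = 7.77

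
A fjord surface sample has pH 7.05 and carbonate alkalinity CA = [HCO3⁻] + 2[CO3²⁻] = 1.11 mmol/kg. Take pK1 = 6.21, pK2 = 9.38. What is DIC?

CA = [HCO3⁻] + 2[CO3²⁻] = (α₁ + 2α₂)·DIC
At pH 7.05: [H⁺]/K1 = 10^-0.84 = 0.14454, K2/[H⁺] = 10^-2.33 = 0.0046774
α₁ = 1/(1 + 0.14454 + 0.0046774) = 1/1.1492 = 0.8702; α₂ = α₁·K2/[H⁺] = 0.004070
α₁ + 2α₂ = 0.8783
DIC = CA / (α₁ + 2α₂) = 1.11 / 0.8783 = 1.26 mmol/kg

DIC = 1.26 mmol/kg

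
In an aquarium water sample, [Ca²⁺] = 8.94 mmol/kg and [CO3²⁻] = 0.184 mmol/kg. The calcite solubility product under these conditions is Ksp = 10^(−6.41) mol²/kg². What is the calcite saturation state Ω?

Ω = 4.23

Ksp = 10^(−6.41) = 3.890×10^-7
Ω = [Ca²⁺][CO3²⁻]/Ksp = (8.94×10^-3)(0.184×10^-3) / 3.890×10^-7 = 4.23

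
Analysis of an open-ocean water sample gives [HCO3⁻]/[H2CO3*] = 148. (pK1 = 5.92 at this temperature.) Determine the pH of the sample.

From K1 = [H⁺][HCO3⁻]/[H2CO3*]:  pH = pK1 + log₁₀([HCO3⁻]/[H2CO3*])
log₁₀(148) = +2.170
pH = 5.92 + (+2.170) = 8.09

pH = 8.09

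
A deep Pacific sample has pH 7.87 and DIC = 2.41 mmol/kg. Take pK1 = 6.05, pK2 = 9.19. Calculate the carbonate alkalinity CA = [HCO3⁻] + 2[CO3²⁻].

CA = [HCO3⁻] + 2[CO3²⁻] = (α₁ + 2α₂)·DIC
At pH 7.87: [H⁺]/K1 = 10^-1.82 = 0.015136, K2/[H⁺] = 10^-1.32 = 0.047863
α₁ = 1/(1 + 0.015136 + 0.047863) = 1/1.0630 = 0.9407; α₂ = α₁·K2/[H⁺] = 0.04503
α₁ + 2α₂ = 1.0308
CA = 1.0308 × 2.41 = 2.48 mmol/kg

CA = 2.48 mmol/kg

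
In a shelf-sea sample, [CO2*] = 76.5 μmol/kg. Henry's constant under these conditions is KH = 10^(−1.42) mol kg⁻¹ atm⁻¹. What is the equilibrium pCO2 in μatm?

pCO2 = 2010 μatm

KH = 10^(−1.42) = 3.802×10^-2 mol kg⁻¹ atm⁻¹
pCO2 = [CO2*]/KH = 76.5×10^-6 / 3.802×10^-2 = 2.01×10^-3 atm = 2010 μatm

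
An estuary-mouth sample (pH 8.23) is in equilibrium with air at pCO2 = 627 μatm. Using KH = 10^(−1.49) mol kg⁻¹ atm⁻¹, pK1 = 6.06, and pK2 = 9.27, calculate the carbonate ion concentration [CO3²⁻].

[CO3²⁻] = 0.274 mmol/kg

[CO2*] = KH · pCO2 = 10^(−1.49) × 627×10^-6 = 2.029×10^-5 mol/kg
α₀ = 1/(1 + K1/[H⁺] + K1K2/[H⁺]²) = 1/(1 + 10^+2.17 + 10^+1.13) = 0.006158
DIC = [CO2*]/α₀ = 2.029×10^-5 / 0.006158 = 3.295 mmol/kg
[CO3²⁻] = α₂·DIC; α₂ = 0.08306, so [CO3²⁻] = 0.08306 × 3.295 = 0.274 mmol/kg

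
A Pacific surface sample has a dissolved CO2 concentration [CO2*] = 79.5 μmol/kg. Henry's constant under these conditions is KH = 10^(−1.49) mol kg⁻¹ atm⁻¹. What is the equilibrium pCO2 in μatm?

KH = 10^(−1.49) = 3.236×10^-2 mol kg⁻¹ atm⁻¹
pCO2 = [CO2*]/KH = 79.5×10^-6 / 3.236×10^-2 = 2.46×10^-3 atm = 2460 μatm

pCO2 = 2460 μatm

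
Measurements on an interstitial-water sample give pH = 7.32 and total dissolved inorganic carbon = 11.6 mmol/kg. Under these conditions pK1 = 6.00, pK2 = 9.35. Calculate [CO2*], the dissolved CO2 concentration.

[CO2*] = 0.525 mmol/kg

α₀ = 1 / (1 + K1/[H⁺] + K1K2/[H⁺]²) = 1 / (1 + 10^+1.32 + 10^-0.71)
   = 1 / (1 + 20.893 + 0.19498) = 1/22.088 = 0.04527
[CO2*] = α₀ × DIC = 0.04527 × 11.6 = 0.525 mmol/kg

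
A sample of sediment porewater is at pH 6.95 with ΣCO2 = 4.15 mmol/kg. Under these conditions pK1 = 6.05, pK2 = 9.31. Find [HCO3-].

α₁ = 1 / (1 + [H⁺]/K1 + K2/[H⁺]) = 1 / (1 + 10^-0.90 + 10^-2.36)
   = 1 / (1 + 0.12589 + 0.0043652) = 1/1.1303 = 0.8848
[HCO3⁻] = α₁ × DIC = 0.8848 × 4.15 = 3.67 mmol/kg

[HCO3⁻] = 3.67 mmol/kg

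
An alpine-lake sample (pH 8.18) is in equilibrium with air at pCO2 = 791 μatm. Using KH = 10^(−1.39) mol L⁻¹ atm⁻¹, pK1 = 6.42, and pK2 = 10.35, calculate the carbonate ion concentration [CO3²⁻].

[CO2*] = KH · pCO2 = 10^(−1.39) × 791×10^-6 = 3.222×10^-5 mol/L
α₀ = 1/(1 + K1/[H⁺] + K1K2/[H⁺]²) = 1/(1 + 10^+1.76 + 10^-0.41) = 0.01697
DIC = [CO2*]/α₀ = 3.222×10^-5 / 0.01697 = 1.899 mmol/L
[CO3²⁻] = α₂·DIC; α₂ = 0.006601, so [CO3²⁻] = 0.006601 × 1.899 = 0.0125 mmol/L = 12.5 μmol/L

[CO3²⁻] = 12.5 μmol/L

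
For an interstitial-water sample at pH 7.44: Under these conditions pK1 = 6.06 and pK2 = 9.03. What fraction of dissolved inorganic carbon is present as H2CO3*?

α₀ = 1 / (1 + K1/[H⁺] + K1K2/[H⁺]²) = 1 / (1 + 10^+1.38 + 10^-0.21)
   = 1 / (1 + 23.988 + 0.61660) = 1/25.605 = 0.03905

α₀ = 0.0391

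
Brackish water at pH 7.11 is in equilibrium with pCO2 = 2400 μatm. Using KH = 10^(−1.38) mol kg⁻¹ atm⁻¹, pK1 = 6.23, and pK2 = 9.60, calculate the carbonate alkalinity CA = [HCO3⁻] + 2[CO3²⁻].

CA = 0.764 mmol/kg

[CO2*] = KH · pCO2 = 10^(−1.38) × 2400×10^-6 = 1.000×10^-4 mol/kg
α₀ = 1/(1 + K1/[H⁺] + K1K2/[H⁺]²) = 1/(1 + 10^+0.88 + 10^-1.61) = 0.1161
DIC = [CO2*]/α₀ = 1.000×10^-4 / 0.1161 = 0.8615 mmol/kg
CA = (α₁ + 2α₂)·DIC = (0.8810 + 2×0.002851) × 0.8615 = 0.764 mmol/kg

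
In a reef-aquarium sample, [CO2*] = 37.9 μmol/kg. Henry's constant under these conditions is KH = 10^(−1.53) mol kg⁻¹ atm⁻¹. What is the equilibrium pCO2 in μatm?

pCO2 = 1280 μatm

KH = 10^(−1.53) = 2.951×10^-2 mol kg⁻¹ atm⁻¹
pCO2 = [CO2*]/KH = 37.9×10^-6 / 2.951×10^-2 = 1.28×10^-3 atm = 1280 μatm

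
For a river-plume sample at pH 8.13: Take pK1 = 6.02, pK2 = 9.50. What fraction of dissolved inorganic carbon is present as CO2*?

α₀ = 1 / (1 + K1/[H⁺] + K1K2/[H⁺]²) = 1 / (1 + 10^+2.11 + 10^+0.74)
   = 1 / (1 + 128.82 + 5.4954) = 1/135.32 = 0.007390

α₀ = 0.00739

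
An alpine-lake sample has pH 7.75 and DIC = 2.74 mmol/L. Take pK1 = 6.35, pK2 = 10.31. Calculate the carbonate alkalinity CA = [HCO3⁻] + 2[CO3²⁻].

CA = 2.64 mmol/L

CA = [HCO3⁻] + 2[CO3²⁻] = (α₁ + 2α₂)·DIC
At pH 7.75: [H⁺]/K1 = 10^-1.40 = 0.039811, K2/[H⁺] = 10^-2.56 = 0.0027542
α₁ = 1/(1 + 0.039811 + 0.0027542) = 1/1.0426 = 0.9592; α₂ = α₁·K2/[H⁺] = 0.002642
α₁ + 2α₂ = 0.9645
CA = 0.9645 × 2.74 = 2.64 mmol/L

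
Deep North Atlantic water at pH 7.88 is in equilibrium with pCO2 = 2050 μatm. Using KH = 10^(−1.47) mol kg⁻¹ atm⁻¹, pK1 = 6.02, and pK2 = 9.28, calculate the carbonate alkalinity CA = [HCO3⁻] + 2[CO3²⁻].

CA = 5.43 mmol/kg

[CO2*] = KH · pCO2 = 10^(−1.47) × 2050×10^-6 = 6.946×10^-5 mol/kg
α₀ = 1/(1 + K1/[H⁺] + K1K2/[H⁺]²) = 1/(1 + 10^+1.86 + 10^+0.46) = 0.01310
DIC = [CO2*]/α₀ = 6.946×10^-5 / 0.01310 = 5.302 mmol/kg
CA = (α₁ + 2α₂)·DIC = (0.9491 + 2×0.03778) × 5.302 = 5.43 mmol/kg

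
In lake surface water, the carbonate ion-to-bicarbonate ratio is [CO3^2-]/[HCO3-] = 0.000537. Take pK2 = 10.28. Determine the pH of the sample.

pH = 7.01

From K2 = [H⁺][CO3^2-]/[HCO3-]:  pH = pK2 + log₁₀([CO3^2-]/[HCO3-])
log₁₀(0.000537) = -3.270
pH = 10.28 + (-3.270) = 7.01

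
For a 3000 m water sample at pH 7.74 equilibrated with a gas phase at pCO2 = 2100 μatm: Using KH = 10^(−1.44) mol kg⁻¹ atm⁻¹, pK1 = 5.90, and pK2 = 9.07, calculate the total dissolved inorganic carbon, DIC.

[CO2*] = KH · pCO2 = 10^(−1.44) × 2100×10^-6 = 7.625×10^-5 mol/kg
α₀ = 1/(1 + K1/[H⁺] + K1K2/[H⁺]²) = 1/(1 + 10^+1.84 + 10^+0.51) = 0.01362
DIC = [CO2*]/α₀ = 7.625×10^-5 / 0.01362 = 5.60 mmol/kg

DIC = 5.60 mmol/kg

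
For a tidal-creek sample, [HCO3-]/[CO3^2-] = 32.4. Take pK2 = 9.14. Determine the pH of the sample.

From K2 = [H⁺][CO3^2-]/[HCO3-]:  pH = pK2 − log₁₀([HCO3-]/[CO3^2-])
log₁₀(32.4) = +1.511
pH = 9.14 − (+1.511) = 7.63

pH = 7.63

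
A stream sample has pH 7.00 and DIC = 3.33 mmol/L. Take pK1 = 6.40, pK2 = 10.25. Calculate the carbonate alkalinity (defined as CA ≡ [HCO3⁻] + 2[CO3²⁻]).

CA = [HCO3⁻] + 2[CO3²⁻] = (α₁ + 2α₂)·DIC
At pH 7.00: [H⁺]/K1 = 10^-0.60 = 0.25119, K2/[H⁺] = 10^-3.25 = 0.00056234
α₁ = 1/(1 + 0.25119 + 0.00056234) = 1/1.2518 = 0.7989; α₂ = α₁·K2/[H⁺] = 0.0004492
α₁ + 2α₂ = 0.7998
CA = 0.7998 × 3.33 = 2.66 mmol/L

CA = 2.66 mmol/L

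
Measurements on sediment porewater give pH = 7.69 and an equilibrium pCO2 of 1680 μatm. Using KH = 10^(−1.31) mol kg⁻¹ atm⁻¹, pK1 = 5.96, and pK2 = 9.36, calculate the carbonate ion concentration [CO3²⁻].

[CO2*] = KH · pCO2 = 10^(−1.31) × 1680×10^-6 = 8.228×10^-5 mol/kg
α₀ = 1/(1 + K1/[H⁺] + K1K2/[H⁺]²) = 1/(1 + 10^+1.73 + 10^+0.06) = 0.01790
DIC = [CO2*]/α₀ = 8.228×10^-5 / 0.01790 = 4.596 mmol/kg
[CO3²⁻] = α₂·DIC; α₂ = 0.02056, so [CO3²⁻] = 0.02056 × 4.596 = 0.0945 mmol/kg

[CO3²⁻] = 0.0945 mmol/kg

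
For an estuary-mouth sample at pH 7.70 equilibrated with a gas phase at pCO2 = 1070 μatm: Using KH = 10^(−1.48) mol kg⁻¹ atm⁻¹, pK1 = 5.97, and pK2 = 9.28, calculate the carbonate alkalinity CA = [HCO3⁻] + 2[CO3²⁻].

[CO2*] = KH · pCO2 = 10^(−1.48) × 1070×10^-6 = 3.543×10^-5 mol/kg
α₀ = 1/(1 + K1/[H⁺] + K1K2/[H⁺]²) = 1/(1 + 10^+1.73 + 10^+0.15) = 0.01782
DIC = [CO2*]/α₀ = 3.543×10^-5 / 0.01782 = 1.988 mmol/kg
CA = (α₁ + 2α₂)·DIC = (0.9570 + 2×0.02517) × 1.988 = 2.00 mmol/kg

CA = 2.00 mmol/kg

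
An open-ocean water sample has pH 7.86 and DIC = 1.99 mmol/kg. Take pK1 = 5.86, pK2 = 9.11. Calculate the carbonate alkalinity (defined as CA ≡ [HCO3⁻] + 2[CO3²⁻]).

CA = [HCO3⁻] + 2[CO3²⁻] = (α₁ + 2α₂)·DIC
At pH 7.86: [H⁺]/K1 = 10^-2.00 = 0.010000, K2/[H⁺] = 10^-1.25 = 0.056234
α₁ = 1/(1 + 0.010000 + 0.056234) = 1/1.0662 = 0.9379; α₂ = α₁·K2/[H⁺] = 0.05274
α₁ + 2α₂ = 1.0434
CA = 1.0434 × 1.99 = 2.08 mmol/kg

CA = 2.08 mmol/kg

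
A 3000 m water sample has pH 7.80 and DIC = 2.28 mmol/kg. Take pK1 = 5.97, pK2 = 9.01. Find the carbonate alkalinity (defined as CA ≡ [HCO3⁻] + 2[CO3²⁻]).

CA = [HCO3⁻] + 2[CO3²⁻] = (α₁ + 2α₂)·DIC
At pH 7.80: [H⁺]/K1 = 10^-1.83 = 0.014791, K2/[H⁺] = 10^-1.21 = 0.061660
α₁ = 1/(1 + 0.014791 + 0.061660) = 1/1.0765 = 0.9290; α₂ = α₁·K2/[H⁺] = 0.05728
α₁ + 2α₂ = 1.0435
CA = 1.0435 × 2.28 = 2.38 mmol/kg

CA = 2.38 mmol/kg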